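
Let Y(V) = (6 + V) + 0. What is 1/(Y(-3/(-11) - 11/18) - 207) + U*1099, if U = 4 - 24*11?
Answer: -11391025298/39865 ≈ -2.8574e+5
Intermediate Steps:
Y(V) = 6 + V
U = -260 (U = 4 - 264 = -260)
1/(Y(-3/(-11) - 11/18) - 207) + U*1099 = 1/((6 + (-3/(-11) - 11/18)) - 207) - 260*1099 = 1/((6 + (-3*(-1/11) - 11*1/18)) - 207) - 285740 = 1/((6 + (3/11 - 11/18)) - 207) - 285740 = 1/((6 - 67/198) - 207) - 285740 = 1/(1121/198 - 207) - 285740 = 1/(-39865/198) - 285740 = -198/39865 - 285740 = -11391025298/39865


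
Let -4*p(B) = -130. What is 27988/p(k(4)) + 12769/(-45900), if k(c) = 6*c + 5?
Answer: 513693683/596700 ≈ 860.89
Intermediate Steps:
k(c) = 5 + 6*c
p(B) = 65/2 (p(B) = -¼*(-130) = 65/2)
27988/p(k(4)) + 12769/(-45900) = 27988/(65/2) + 12769/(-45900) = 27988*(2/65) + 12769*(-1/45900) = 55976/65 - 12769/45900 = 513693683/596700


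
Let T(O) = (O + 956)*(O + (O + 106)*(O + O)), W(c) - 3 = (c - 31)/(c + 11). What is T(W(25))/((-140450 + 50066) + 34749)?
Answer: -16039364/1502145 ≈ -10.678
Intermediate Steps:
W(c) = 3 + (-31 + c)/(11 + c) (W(c) = 3 + (c - 31)/(c + 11) = 3 + (-31 + c)/(11 + c))
T(O) = (956 + O)*(O + 2*O*(106 + O)) (T(O) = (956 + O)*(O + (106 + O)*(2*O)) = (956 + O)*(O + 2*O*(106 + O)))
T(W(25))/((-140450 + 50066) + 34749) = ((2*(1 + 2*25)/(11 + 25))*(203628 + 2*(2*(1 + 2*25)/(11 + 25))**2 + 2125*(2*(1 + 2*25)/(11 + 25))))/((-140450 + 50066) + 34749) = ((2*(1 + 50)/36)*(203628 + 2*(2*(1 + 50)/36)**2 + 2125*(2*(1 + 50)/36)))/(-90384 + 34749) = ((2*(1/36)*51)*(203628 + 2*(2*(1/36)*51)**2 + 2125*(2*(1/36)*51)))/(-55635) = (17*(203628 + 2*(17/6)**2 + 2125*(17/6))/6)*(-1/55635) = (17*(203628 + 2*(289/36) + 36125/6)/6)*(-1/55635) = (17*(203628 + 289/18 + 36125/6)/6)*(-1/55635) = ((17/6)*(1886984/9))*(-1/55635) = (16039364/27)*(-1/55635) = -16039364/1502145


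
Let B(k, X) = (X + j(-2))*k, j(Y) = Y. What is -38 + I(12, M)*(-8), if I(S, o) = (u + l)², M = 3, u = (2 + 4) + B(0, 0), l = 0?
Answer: -326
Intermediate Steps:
B(k, X) = k*(-2 + X) (B(k, X) = (X - 2)*k = (-2 + X)*k = k*(-2 + X))
u = 6 (u = (2 + 4) + 0*(-2 + 0) = 6 + 0*(-2) = 6 + 0 = 6)
I(S, o) = 36 (I(S, o) = (6 + 0)² = 6² = 36)
-38 + I(12, M)*(-8) = -38 + 36*(-8) = -38 - 288 = -326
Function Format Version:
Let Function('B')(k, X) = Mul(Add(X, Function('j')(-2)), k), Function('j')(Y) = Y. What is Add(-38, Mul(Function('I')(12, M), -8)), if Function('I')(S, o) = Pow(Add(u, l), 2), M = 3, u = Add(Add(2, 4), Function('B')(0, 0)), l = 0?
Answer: -326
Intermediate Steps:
Function('B')(k, X) = Mul(k, Add(-2, X)) (Function('B')(k, X) = Mul(Add(X, -2), k) = Mul(Add(-2, X), k) = Mul(k, Add(-2, X)))
u = 6 (u = Add(Add(2, 4), Mul(0, Add(-2, 0))) = Add(6, Mul(0, -2)) = Add(6, 0) = 6)
Function('I')(S, o) = 36 (Function('I')(S, o) = Pow(Add(6, 0), 2) = Pow(6, 2) = 36)
Add(-38, Mul(Function('I')(12, M), -8)) = Add(-38, Mul(36, -8)) = Add(-38, -288) = -326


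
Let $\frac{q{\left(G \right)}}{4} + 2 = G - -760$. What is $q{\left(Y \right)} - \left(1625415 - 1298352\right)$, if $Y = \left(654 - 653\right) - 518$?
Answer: $-326099$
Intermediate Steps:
$Y = -517$ ($Y = 1 - 518 = -517$)
$q{\left(G \right)} = 3032 + 4 G$ ($q{\left(G \right)} = -8 + 4 \left(G - -760\right) = -8 + 4 \left(G + 760\right) = -8 + 4 \left(760 + G\right) = -8 + \left(3040 + 4 G\right) = 3032 + 4 G$)
$q{\left(Y \right)} - \left(1625415 - 1298352\right) = \left(3032 + 4 \left(-517\right)\right) - \left(1625415 - 1298352\right) = \left(3032 - 2068\right) - \left(1625415 - 1298352\right) = 964 - 327063 = -326099$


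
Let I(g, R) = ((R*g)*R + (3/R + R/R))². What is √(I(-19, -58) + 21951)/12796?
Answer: 9*√169660050253/742168 ≈ 4.9949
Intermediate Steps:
I(g, R) = (1 + 3/R + g*R²)² (I(g, R) = (g*R² + (3/R + 1))² = (g*R² + (1 + 3/R))² = (1 + 3/R + g*R²)²)
√(I(-19, -58) + 21951)/12796 = √((3 - 58 - 19*(-58)³)²/(-58)² + 21951)/12796 = √((3 - 58 - 19*(-195112))²/3364 + 21951)*(1/12796) = √((3 - 58 + 3707128)²/3364 + 21951)*(1/12796) = √((1/3364)*3707073² + 21951)*(1/12796) = √((1/3364)*13742390227329 + 21951)*(1/12796) = √(13742390227329/3364 + 21951)*(1/12796) = √(13742464070493/3364)*(1/12796) = (9*√169660050253/58)*(1/12796) = 9*√169660050253/742168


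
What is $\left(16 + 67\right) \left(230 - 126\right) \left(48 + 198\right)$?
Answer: $2123472$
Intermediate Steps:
$\left(16 + 67\right) \left(230 - 126\right) \left(48 + 198\right) = 83 \cdot 104 \cdot 246 = 8632 \cdot 246 = 2123472$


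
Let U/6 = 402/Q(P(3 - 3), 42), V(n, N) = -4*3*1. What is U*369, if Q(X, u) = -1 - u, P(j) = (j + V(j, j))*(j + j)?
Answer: -890028/43 ≈ -20698.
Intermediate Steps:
V(n, N) = -12 (V(n, N) = -12*1 = -12)
P(j) = 2*j*(-12 + j) (P(j) = (j - 12)*(j + j) = (-12 + j)*(2*j) = 2*j*(-12 + j))
U = -2412/43 (U = 6*(402/(-1 - 1*42)) = 6*(402/(-1 - 42)) = 6*(402/(-43)) = 6*(402*(-1/43)) = 6*(-402/43) = -2412/43 ≈ -56.093)
U*369 = -2412/43*369 = -890028/43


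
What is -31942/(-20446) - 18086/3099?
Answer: -135399049/31681077 ≈ -4.2738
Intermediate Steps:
-31942/(-20446) - 18086/3099 = -31942*(-1/20446) - 18086*1/3099 = 15971/10223 - 18086/3099 = -135399049/31681077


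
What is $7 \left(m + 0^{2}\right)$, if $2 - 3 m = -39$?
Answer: $\frac{287}{3} \approx 95.667$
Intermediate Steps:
$m = \frac{41}{3}$ ($m = \frac{2}{3} - -13 = \frac{2}{3} + 13 = \frac{41}{3} \approx 13.667$)
$7 \left(m + 0^{2}\right) = 7 \left(\frac{41}{3} + 0^{2}\right) = 7 \left(\frac{41}{3} + 0\right) = 7 \cdot \frac{41}{3} = \frac{287}{3}$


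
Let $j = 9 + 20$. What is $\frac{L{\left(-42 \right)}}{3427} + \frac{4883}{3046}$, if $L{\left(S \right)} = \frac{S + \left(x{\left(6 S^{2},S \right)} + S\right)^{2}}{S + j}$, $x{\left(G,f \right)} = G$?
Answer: $- \frac{338295774679}{135702346} \approx -2492.9$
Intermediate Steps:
$j = 29$
$L{\left(S \right)} = \frac{S + \left(S + 6 S^{2}\right)^{2}}{29 + S}$ ($L{\left(S \right)} = \frac{S + \left(6 S^{2} + S\right)^{2}}{S + 29} = \frac{S + \left(S + 6 S^{2}\right)^{2}}{29 + S}$)
$\frac{L{\left(-42 \right)}}{3427} + \frac{4883}{3046} = \frac{\left(-42\right) \frac{1}{29 - 42} \left(1 - 42 \left(1 + 6 \left(-42\right)\right)^{2}\right)}{3427} + \frac{4883}{3046} = - \frac{42 \left(1 - 42 \left(1 - 252\right)^{2}\right)}{-13} \cdot \frac{1}{3427} + 4883 \cdot \frac{1}{3046} = \left(-42\right) \left(- \frac{1}{13}\right) \left(1 - 42 \left(-251\right)^{2}\right) \frac{1}{3427} + \frac{4883}{3046} = \left(-42\right) \left(- \frac{1}{13}\right) \left(1 - 2646042\right) \frac{1}{3427} + \frac{4883}{3046} = \left(-42\right) \left(- \frac{1}{13}\right) \left(-2646041\right) \frac{1}{3427} + \frac{4883}{3046} = \left(- \frac{111133722}{13}\right) \frac{1}{3427} + \frac{4883}{3046} = - \frac{111133722}{44551} + \frac{4883}{3046} = - \frac{338295774679}{135702346}$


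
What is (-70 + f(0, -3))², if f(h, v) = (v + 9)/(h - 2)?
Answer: 5329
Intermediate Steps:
f(h, v) = (9 + v)/(-2 + h)
(-70 + f(0, -3))² = (-70 + (9 - 3)/(-2 + 0))² = (-70 + 6/(-2))² = (-70 - ½*6)² = (-70 - 3)² = (-73)² = 5329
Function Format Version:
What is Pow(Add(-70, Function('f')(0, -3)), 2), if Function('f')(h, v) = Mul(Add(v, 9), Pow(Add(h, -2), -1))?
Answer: 5329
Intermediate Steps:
Function('f')(h, v) = Mul(Pow(Add(-2, h), -1), Add(9, v)) (Function('f')(h, v) = Mul(Add(9, v), Pow(Add(-2, h), -1)) = Mul(Pow(Add(-2, h), -1), Add(9, v)))
Pow(Add(-70, Function('f')(0, -3)), 2) = Pow(Add(-70, Mul(Pow(Add(-2, 0), -1), Add(9, -3))), 2) = Pow(Add(-70, Mul(Pow(-2, -1), 6)), 2) = Pow(Add(-70, Mul(Rational(-1, 2), 6)), 2) = Pow(Add(-70, -3), 2) = Pow(-73, 2) = 5329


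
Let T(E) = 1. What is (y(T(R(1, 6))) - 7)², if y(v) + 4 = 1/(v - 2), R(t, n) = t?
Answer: 144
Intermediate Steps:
y(v) = -4 + 1/(-2 + v) (y(v) = -4 + 1/(v - 2) = -4 + 1/(-2 + v))
(y(T(R(1, 6))) - 7)² = ((9 - 4*1)/(-2 + 1) - 7)² = ((9 - 4)/(-1) - 7)² = (-1*5 - 7)² = (-5 - 7)² = (-12)² = 144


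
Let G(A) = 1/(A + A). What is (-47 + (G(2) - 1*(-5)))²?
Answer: 27889/16 ≈ 1743.1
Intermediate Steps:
G(A) = 1/(2*A)
(-47 + (G(2) - 1*(-5)))² = (-47 + ((½)/2 - 1*(-5)))² = (-47 + ((½)*(½) + 5))² = (-47 + (¼ + 5))² = (-47 + 21/4)² = (-167/4)² = 27889/16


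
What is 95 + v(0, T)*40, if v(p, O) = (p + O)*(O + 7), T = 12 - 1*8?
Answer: 1855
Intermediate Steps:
T = 4 (T = 12 - 8 = 4)
v(p, O) = (7 + O)*(O + p) (v(p, O) = (O + p)*(7 + O) = (7 + O)*(O + p))
95 + v(0, T)*40 = 95 + (4² + 7*4 + 7*0 + 4*0)*40 = 95 + (16 + 28 + 0 + 0)*40 = 95 + 44*40 = 95 + 1760 = 1855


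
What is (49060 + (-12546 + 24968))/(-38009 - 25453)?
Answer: -10247/10577 ≈ -0.96880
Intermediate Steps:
(49060 + (-12546 + 24968))/(-38009 - 25453) = (49060 + 12422)/(-63462) = 61482*(-1/63462) = -10247/10577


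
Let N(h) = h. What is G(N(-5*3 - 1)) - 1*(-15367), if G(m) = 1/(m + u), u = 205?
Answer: 2904364/189 ≈ 15367.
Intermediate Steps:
G(m) = 1/(205 + m) (G(m) = 1/(m + 205) = 1/(205 + m))
G(N(-5*3 - 1)) - 1*(-15367) = 1/(205 + (-5*3 - 1)) - 1*(-15367) = 1/(205 + (-15 - 1)) + 15367 = 1/(205 - 16) + 15367 = 1/189 + 15367 = 2904364/189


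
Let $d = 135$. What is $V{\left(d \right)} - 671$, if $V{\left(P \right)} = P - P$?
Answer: $-671$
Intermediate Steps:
$V{\left(P \right)} = 0$
$V{\left(d \right)} - 671 = 0 - 671 = -671$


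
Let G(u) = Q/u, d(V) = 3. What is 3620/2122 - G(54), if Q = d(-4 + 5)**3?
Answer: 2559/2122 ≈ 1.2059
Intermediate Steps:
Q = 27 (Q = 3**3 = 27)
G(u) = 27/u
3620/2122 - G(54) = 3620/2122 - 27/54 = 3620*(1/2122) - 27/54 = 1810/1061 - 1*1/2 = 1810/1061 - 1/2 = 2559/2122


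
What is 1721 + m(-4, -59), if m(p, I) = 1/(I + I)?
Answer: 203077/118 ≈ 1721.0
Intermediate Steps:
m(p, I) = 1/(2*I)
1721 + m(-4, -59) = 1721 + (1/2)/(-59) = 1721 + (1/2)*(-1/59) = 1721 - 1/118 = 203077/118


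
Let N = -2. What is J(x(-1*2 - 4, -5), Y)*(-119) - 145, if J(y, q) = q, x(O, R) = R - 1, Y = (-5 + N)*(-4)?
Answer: -3477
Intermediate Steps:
Y = 28 (Y = (-5 - 2)*(-4) = -7*(-4) = 28)
x(O, R) = -1 + R
J(x(-1*2 - 4, -5), Y)*(-119) - 145 = 28*(-119) - 145 = -3332 - 145 = -3477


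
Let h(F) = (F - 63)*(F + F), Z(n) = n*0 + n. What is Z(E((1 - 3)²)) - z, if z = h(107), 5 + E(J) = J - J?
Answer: -9421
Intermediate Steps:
E(J) = -5 (E(J) = -5 + (J - J) = -5 + 0 = -5)
Z(n) = n (Z(n) = 0 + n = n)
h(F) = 2*F*(-63 + F) (h(F) = (-63 + F)*(2*F) = 2*F*(-63 + F))
z = 9416 (z = 2*107*(-63 + 107) = 2*107*44 = 9416)
Z(E((1 - 3)²)) - z = -5 - 1*9416 = -5 - 9416 = -9421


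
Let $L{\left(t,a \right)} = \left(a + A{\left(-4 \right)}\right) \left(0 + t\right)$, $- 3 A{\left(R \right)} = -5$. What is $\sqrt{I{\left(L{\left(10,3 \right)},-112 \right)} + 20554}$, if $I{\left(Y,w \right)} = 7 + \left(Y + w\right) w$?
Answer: $\frac{\sqrt{250905}}{3} \approx 166.97$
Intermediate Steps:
$A{\left(R \right)} = \frac{5}{3}$ ($A{\left(R \right)} = \left(- \frac{1}{3}\right) \left(-5\right) = \frac{5}{3}$)
$L{\left(t,a \right)} = t \left(\frac{5}{3} + a\right)$ ($L{\left(t,a \right)} = \left(a + \frac{5}{3}\right) \left(0 + t\right) = \left(\frac{5}{3} + a\right) t = t \left(\frac{5}{3} + a\right)$)
$I{\left(Y,w \right)} = 7 + w \left(Y + w\right)$
$\sqrt{I{\left(L{\left(10,3 \right)},-112 \right)} + 20554} = \sqrt{\left(7 + \left(-112\right)^{2} + \frac{1}{3} \cdot 10 \left(5 + 3 \cdot 3\right) \left(-112\right)\right) + 20554} = \sqrt{\left(7 + 12544 + \frac{1}{3} \cdot 10 \left(5 + 9\right) \left(-112\right)\right) + 20554} = \sqrt{\left(7 + 12544 + \frac{1}{3} \cdot 10 \cdot 14 \left(-112\right)\right) + 20554} = \sqrt{\left(7 + 12544 + \frac{140}{3} \left(-112\right)\right) + 20554} = \sqrt{\left(7 + 12544 - \frac{15680}{3}\right) + 20554} = \sqrt{\frac{21973}{3} + 20554} = \sqrt{\frac{83635}{3}} = \frac{\sqrt{250905}}{3}$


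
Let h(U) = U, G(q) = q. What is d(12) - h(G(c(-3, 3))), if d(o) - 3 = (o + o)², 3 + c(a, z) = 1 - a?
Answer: 578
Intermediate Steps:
c(a, z) = -2 - a (c(a, z) = -3 + (1 - a) = -2 - a)
d(o) = 3 + 4*o² (d(o) = 3 + (o + o)² = 3 + (2*o)² = 3 + 4*o²)
d(12) - h(G(c(-3, 3))) = (3 + 4*12²) - (-2 - 1*(-3)) = (3 + 4*144) - (-2 + 3) = (3 + 576) - 1*1 = 579 - 1 = 578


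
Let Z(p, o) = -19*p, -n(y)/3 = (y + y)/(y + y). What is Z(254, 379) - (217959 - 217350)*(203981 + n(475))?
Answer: -124227428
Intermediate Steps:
n(y) = -3 (n(y) = -3*(y + y)/(y + y) = -3*2*y/(2*y) = -3*2*y*1/(2*y) = -3*1 = -3)
Z(254, 379) - (217959 - 217350)*(203981 + n(475)) = -19*254 - (217959 - 217350)*(203981 - 3) = -4826 - 609*203978 = -4826 - 1*124222602 = -4826 - 124222602 = -124227428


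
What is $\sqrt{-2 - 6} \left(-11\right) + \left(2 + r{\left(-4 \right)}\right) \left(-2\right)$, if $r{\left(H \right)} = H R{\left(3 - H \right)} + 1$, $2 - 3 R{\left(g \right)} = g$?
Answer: $- \frac{58}{3} - 22 i \sqrt{2} \approx -19.333 - 31.113 i$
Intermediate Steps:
$R{\left(g \right)} = \frac{2}{3} - \frac{g}{3}$
$r{\left(H \right)} = 1 + H \left(- \frac{1}{3} + \frac{H}{3}\right)$ ($r{\left(H \right)} = H \left(\frac{2}{3} - \frac{3 - H}{3}\right) + 1 = H \left(\frac{2}{3} + \left(-1 + \frac{H}{3}\right)\right) + 1 = H \left(- \frac{1}{3} + \frac{H}{3}\right) + 1 = 1 + H \left(- \frac{1}{3} + \frac{H}{3}\right)$)
$\sqrt{-2 - 6} \left(-11\right) + \left(2 + r{\left(-4 \right)}\right) \left(-2\right) = \sqrt{-2 - 6} \left(-11\right) + \left(2 + \left(1 + \frac{1}{3} \left(-4\right) \left(-1 - 4\right)\right)\right) \left(-2\right) = \sqrt{-8} \left(-11\right) + \left(2 + \left(1 + \frac{1}{3} \left(-4\right) \left(-5\right)\right)\right) \left(-2\right) = 2 i \sqrt{2} \left(-11\right) + \left(2 + \left(1 + \frac{20}{3}\right)\right) \left(-2\right) = - 22 i \sqrt{2} + \left(2 + \frac{23}{3}\right) \left(-2\right) = - 22 i \sqrt{2} + \frac{29}{3} \left(-2\right) = - 22 i \sqrt{2} - \frac{58}{3} = - \frac{58}{3} - 22 i \sqrt{2}$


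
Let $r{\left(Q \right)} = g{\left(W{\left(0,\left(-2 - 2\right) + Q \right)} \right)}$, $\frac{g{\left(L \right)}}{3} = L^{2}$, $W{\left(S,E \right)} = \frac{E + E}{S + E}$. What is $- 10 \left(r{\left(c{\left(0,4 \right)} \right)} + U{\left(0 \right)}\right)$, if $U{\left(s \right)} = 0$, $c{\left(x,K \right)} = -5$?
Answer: $-120$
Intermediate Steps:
$W{\left(S,E \right)} = \frac{2 E}{E + S}$
$g{\left(L \right)} = 3 L^{2}$
$r{\left(Q \right)} = 12$ ($r{\left(Q \right)} = 3 \left(\frac{2 \left(\left(-2 - 2\right) + Q\right)}{\left(\left(-2 - 2\right) + Q\right) + 0}\right)^{2} = 3 \left(\frac{2 \left(-4 + Q\right)}{\left(-4 + Q\right) + 0}\right)^{2} = 3 \left(\frac{2 \left(-4 + Q\right)}{-4 + Q}\right)^{2} = 3 \cdot 2^{2} = 3 \cdot 4 = 12$)
$- 10 \left(r{\left(c{\left(0,4 \right)} \right)} + U{\left(0 \right)}\right) = - 10 \left(12 + 0\right) = \left(-10\right) 12 = -120$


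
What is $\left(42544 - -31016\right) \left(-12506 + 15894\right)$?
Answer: $249221280$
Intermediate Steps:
$\left(42544 - -31016\right) \left(-12506 + 15894\right) = \left(42544 + 31016\right) 3388 = 73560 \cdot 3388 = 249221280$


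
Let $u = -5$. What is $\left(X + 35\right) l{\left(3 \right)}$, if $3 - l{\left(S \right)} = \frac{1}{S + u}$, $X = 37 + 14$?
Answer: $301$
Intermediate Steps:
$X = 51$
$l{\left(S \right)} = 3 - \frac{1}{-5 + S}$ ($l{\left(S \right)} = 3 - \frac{1}{S - 5} = 3 - \frac{1}{-5 + S}$)
$\left(X + 35\right) l{\left(3 \right)} = \left(51 + 35\right) \frac{-16 + 3 \cdot 3}{-5 + 3} = 86 \frac{-16 + 9}{-2} = 86 \left(\left(- \frac{1}{2}\right) \left(-7\right)\right) = 86 \cdot \frac{7}{2} = 301$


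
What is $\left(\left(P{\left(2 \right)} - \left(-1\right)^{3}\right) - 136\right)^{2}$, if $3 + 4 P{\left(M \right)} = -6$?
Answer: $\frac{301401}{16} \approx 18838.0$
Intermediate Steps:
$P{\left(M \right)} = - \frac{9}{4}$ ($P{\left(M \right)} = - \frac{3}{4} + \frac{1}{4} \left(-6\right) = - \frac{3}{4} - \frac{3}{2} = - \frac{9}{4}$)
$\left(\left(P{\left(2 \right)} - \left(-1\right)^{3}\right) - 136\right)^{2} = \left(\left(- \frac{9}{4} - \left(-1\right)^{3}\right) - 136\right)^{2} = \left(\left(- \frac{9}{4} - -1\right) - 136\right)^{2} = \left(\left(- \frac{9}{4} + 1\right) - 136\right)^{2} = \left(- \frac{5}{4} - 136\right)^{2} = \left(- \frac{549}{4}\right)^{2} = \frac{301401}{16}$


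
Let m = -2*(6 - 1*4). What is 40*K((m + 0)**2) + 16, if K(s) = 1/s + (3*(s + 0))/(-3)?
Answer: -1243/2 ≈ -621.50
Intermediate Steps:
m = -4 (m = -2*(6 - 4) = -2*2 = -4)
K(s) = 1/s - s (K(s) = 1/s + (3*s)*(-1/3) = 1/s - s)
40*K((m + 0)**2) + 16 = 40*(1/((-4 + 0)**2) - (-4 + 0)**2) + 16 = 40*(1/((-4)**2) - 1*(-4)**2) + 16 = 40*(1/16 - 1*16) + 16 = 40*(1/16 - 16) + 16 = 40*(-255/16) + 16 = -1275/2 + 16 = -1243/2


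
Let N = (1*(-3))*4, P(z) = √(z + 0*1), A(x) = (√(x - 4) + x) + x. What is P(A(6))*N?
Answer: -12*√(12 + √2) ≈ -43.951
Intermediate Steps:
A(x) = √(-4 + x) + 2*x (A(x) = (√(-4 + x) + x) + x = (x + √(-4 + x)) + x = √(-4 + x) + 2*x)
P(z) = √z (P(z) = √(z + 0) = √z)
N = -12 (N = -3*4 = -12)
P(A(6))*N = √(√(-4 + 6) + 2*6)*(-12) = √(√2 + 12)*(-12) = √(12 + √2)*(-12) = -12*√(12 + √2)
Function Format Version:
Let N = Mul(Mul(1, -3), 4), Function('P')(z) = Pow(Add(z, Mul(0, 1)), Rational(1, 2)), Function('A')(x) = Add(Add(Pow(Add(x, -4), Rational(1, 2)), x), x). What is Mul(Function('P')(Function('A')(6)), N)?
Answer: Mul(-12, Pow(Add(12, Pow(2, Rational(1, 2))), Rational(1, 2))) ≈ -43.951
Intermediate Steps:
Function('A')(x) = Add(Pow(Add(-4, x), Rational(1, 2)), Mul(2, x)) (Function('A')(x) = Add(Add(Pow(Add(-4, x), Rational(1, 2)), x), x) = Add(Add(x, Pow(Add(-4, x), Rational(1, 2))), x) = Add(Pow(Add(-4, x), Rational(1, 2)), Mul(2, x)))
Function('P')(z) = Pow(z, Rational(1, 2)) (Function('P')(z) = Pow(Add(z, 0), Rational(1, 2)) = Pow(z, Rational(1, 2)))
N = -12 (N = Mul(-3, 4) = -12)
Mul(Function('P')(Function('A')(6)), N) = Mul(Pow(Add(Pow(Add(-4, 6), Rational(1, 2)), Mul(2, 6)), Rational(1, 2)), -12) = Mul(Pow(Add(Pow(2, Rational(1, 2)), 12), Rational(1, 2)), -12) = Mul(Pow(Add(12, Pow(2, Rational(1, 2))), Rational(1, 2)), -12) = Mul(-12, Pow(Add(12, Pow(2, Rational(1, 2))), Rational(1, 2)))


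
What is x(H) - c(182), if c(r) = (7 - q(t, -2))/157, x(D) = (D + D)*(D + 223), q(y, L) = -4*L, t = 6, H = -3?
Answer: -207239/157 ≈ -1320.0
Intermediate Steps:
x(D) = 2*D*(223 + D) (x(D) = (2*D)*(223 + D) = 2*D*(223 + D))
c(r) = -1/157 (c(r) = (7 - (-4)*(-2))/157 = (7 - 1*8)*(1/157) = (7 - 8)*(1/157) = -1*1/157 = -1/157)
x(H) - c(182) = 2*(-3)*(223 - 3) - 1*(-1/157) = 2*(-3)*220 + 1/157 = -1320 + 1/157 = -207239/157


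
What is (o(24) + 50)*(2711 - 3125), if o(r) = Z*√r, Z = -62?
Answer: -20700 + 51336*√6 ≈ 1.0505e+5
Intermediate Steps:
o(r) = -62*√r
(o(24) + 50)*(2711 - 3125) = (-124*√6 + 50)*(2711 - 3125) = (-124*√6 + 50)*(-414) = (50 - 124*√6)*(-414) = -20700 + 51336*√6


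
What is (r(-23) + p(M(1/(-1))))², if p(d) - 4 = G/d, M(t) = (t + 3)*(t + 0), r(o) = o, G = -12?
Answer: 169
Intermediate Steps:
M(t) = t*(3 + t) (M(t) = (3 + t)*t = t*(3 + t))
p(d) = 4 - 12/d
(r(-23) + p(M(1/(-1))))² = (-23 + (4 - 12*(-1/(3 + 1/(-1)))))² = (-23 + (4 - 12*(-1/(3 - 1))))² = (-23 + (4 - 12/((-1*2))))² = (-23 + (4 - 12/(-2)))² = (-23 + (4 - 12*(-½)))² = (-23 + (4 + 6))² = (-23 + 10)² = (-13)² = 169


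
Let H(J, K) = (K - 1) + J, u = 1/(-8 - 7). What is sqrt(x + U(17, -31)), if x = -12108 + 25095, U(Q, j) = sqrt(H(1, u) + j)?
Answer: sqrt(2922075 + 15*I*sqrt(6990))/15 ≈ 113.96 + 0.024455*I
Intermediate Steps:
u = -1/15 (u = 1/(-15) = -1/15 ≈ -0.066667)
H(J, K) = -1 + J + K (H(J, K) = (-1 + K) + J = -1 + J + K)
U(Q, j) = sqrt(-1/15 + j) (U(Q, j) = sqrt((-1 + 1 - 1/15) + j) = sqrt(-1/15 + j))
x = 12987
sqrt(x + U(17, -31)) = sqrt(12987 + sqrt(-15 + 225*(-31))/15) = sqrt(12987 + sqrt(-15 - 6975)/15) = sqrt(12987 + sqrt(-6990)/15) = sqrt(12987 + (I*sqrt(6990))/15) = sqrt(12987 + I*sqrt(6990)/15)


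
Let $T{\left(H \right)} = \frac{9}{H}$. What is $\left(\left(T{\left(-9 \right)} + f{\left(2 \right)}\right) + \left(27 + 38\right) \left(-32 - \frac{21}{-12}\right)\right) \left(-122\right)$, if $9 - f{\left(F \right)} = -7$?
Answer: $\frac{476105}{2} \approx 2.3805 \cdot 10^{5}$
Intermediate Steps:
$f{\left(F \right)} = 16$ ($f{\left(F \right)} = 9 - -7 = 9 + 7 = 16$)
$\left(\left(T{\left(-9 \right)} + f{\left(2 \right)}\right) + \left(27 + 38\right) \left(-32 - \frac{21}{-12}\right)\right) \left(-122\right) = \left(\left(\frac{9}{-9} + 16\right) + \left(27 + 38\right) \left(-32 - \frac{21}{-12}\right)\right) \left(-122\right) = \left(\left(9 \left(- \frac{1}{9}\right) + 16\right) + 65 \left(-32 - - \frac{7}{4}\right)\right) \left(-122\right) = \left(\left(-1 + 16\right) + 65 \left(-32 + \frac{7}{4}\right)\right) \left(-122\right) = \left(15 + 65 \left(- \frac{121}{4}\right)\right) \left(-122\right) = \left(15 - \frac{7865}{4}\right) \left(-122\right) = \left(- \frac{7805}{4}\right) \left(-122\right) = \frac{476105}{2}$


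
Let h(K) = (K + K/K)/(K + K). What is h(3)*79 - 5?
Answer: 143/3 ≈ 47.667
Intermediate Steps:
h(K) = (1 + K)/(2*K) (h(K) = (K + 1)/((2*K)) = (1 + K)*(1/(2*K)) = (1 + K)/(2*K))
h(3)*79 - 5 = ((½)*(1 + 3)/3)*79 - 5 = ((½)*(⅓)*4)*79 - 5 = (⅔)*79 - 5 = 158/3 - 5 = 143/3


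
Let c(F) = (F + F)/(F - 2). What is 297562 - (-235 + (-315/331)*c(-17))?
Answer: 1872856043/6289 ≈ 2.9780e+5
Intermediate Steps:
c(F) = 2*F/(-2 + F) (c(F) = (2*F)/(-2 + F) = 2*F/(-2 + F))
297562 - (-235 + (-315/331)*c(-17)) = 297562 - (-235 + (-315/331)*(2*(-17)/(-2 - 17))) = 297562 - (-235 + (-315*1/331)*(2*(-17)/(-19))) = 297562 - (-235 - 630*(-17)*(-1)/(331*19)) = 297562 - (-235 - 315/331*34/19) = 297562 - (-235 - 10710/6289) = 297562 - 1*(-1488625/6289) = 297562 + 1488625/6289 = 1872856043/6289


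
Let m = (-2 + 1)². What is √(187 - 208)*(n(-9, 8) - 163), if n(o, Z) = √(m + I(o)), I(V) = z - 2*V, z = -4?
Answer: I*√21*(-163 + √15) ≈ -729.21*I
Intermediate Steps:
I(V) = -4 - 2*V
m = 1 (m = (-1)² = 1)
n(o, Z) = √(-3 - 2*o) (n(o, Z) = √(1 + (-4 - 2*o)) = √(-3 - 2*o))
√(187 - 208)*(n(-9, 8) - 163) = √(187 - 208)*(√(-3 - 2*(-9)) - 163) = √(-21)*(√(-3 + 18) - 163) = (I*√21)*(√15 - 163) = (I*√21)*(-163 + √15) = I*√21*(-163 + √15)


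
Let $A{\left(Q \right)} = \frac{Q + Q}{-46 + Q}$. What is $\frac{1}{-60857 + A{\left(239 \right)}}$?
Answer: $- \frac{193}{11744923} \approx -1.6433 \cdot 10^{-5}$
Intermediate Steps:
$A{\left(Q \right)} = \frac{2 Q}{-46 + Q}$
$\frac{1}{-60857 + A{\left(239 \right)}} = \frac{1}{-60857 + 2 \cdot 239 \frac{1}{-46 + 239}} = \frac{1}{-60857 + 2 \cdot 239 \cdot \frac{1}{193}} = \frac{1}{-60857 + \frac{478}{193}} = \frac{1}{- \frac{11744923}{193}} = - \frac{193}{11744923}$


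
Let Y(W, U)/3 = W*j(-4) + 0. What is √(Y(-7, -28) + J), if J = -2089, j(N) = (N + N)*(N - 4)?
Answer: I*√3433 ≈ 58.592*I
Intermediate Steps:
j(N) = 2*N*(-4 + N) (j(N) = (2*N)*(-4 + N) = 2*N*(-4 + N))
Y(W, U) = 192*W (Y(W, U) = 3*(W*(2*(-4)*(-4 - 4)) + 0) = 3*(W*(2*(-4)*(-8)) + 0) = 3*(W*64 + 0) = 3*(64*W + 0) = 3*(64*W) = 192*W)
√(Y(-7, -28) + J) = √(192*(-7) - 2089) = √(-1344 - 2089) = √(-3433) = I*√3433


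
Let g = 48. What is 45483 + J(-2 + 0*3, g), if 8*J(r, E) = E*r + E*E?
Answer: 45759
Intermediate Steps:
J(r, E) = E²/8 + E*r/8 (J(r, E) = (E*r + E*E)/8 = (E*r + E²)/8 = (E² + E*r)/8 = E²/8 + E*r/8)
45483 + J(-2 + 0*3, g) = 45483 + (⅛)*48*(48 + (-2 + 0*3)) = 45483 + (⅛)*48*(48 + (-2 + 0)) = 45483 + (⅛)*48*(48 - 2) = 45483 + (⅛)*48*46 = 45483 + 276 = 45759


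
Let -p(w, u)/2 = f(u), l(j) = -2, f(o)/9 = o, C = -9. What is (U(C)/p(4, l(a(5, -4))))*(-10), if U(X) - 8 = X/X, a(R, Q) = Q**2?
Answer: -5/2 ≈ -2.5000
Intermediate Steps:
f(o) = 9*o
p(w, u) = -18*u
U(X) = 9 (U(X) = 8 + X/X = 8 + 1 = 9)
(U(C)/p(4, l(a(5, -4))))*(-10) = (9/((-18*(-2))))*(-10) = (9/36)*(-10) = (9*(1/36))*(-10) = (1/4)*(-10) = -5/2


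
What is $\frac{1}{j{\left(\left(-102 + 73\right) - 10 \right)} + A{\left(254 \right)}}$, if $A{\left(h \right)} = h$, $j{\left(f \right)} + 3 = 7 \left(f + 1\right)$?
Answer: $- \frac{1}{15} \approx -0.066667$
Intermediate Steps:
$j{\left(f \right)} = 4 + 7 f$ ($j{\left(f \right)} = -3 + 7 \left(f + 1\right) = -3 + 7 \left(1 + f\right) = -3 + \left(7 + 7 f\right) = 4 + 7 f$)
$\frac{1}{j{\left(\left(-102 + 73\right) - 10 \right)} + A{\left(254 \right)}} = \frac{1}{\left(4 + 7 \left(\left(-102 + 73\right) - 10\right)\right) + 254} = \frac{1}{\left(4 + 7 \left(-29 - 10\right)\right) + 254} = \frac{1}{\left(4 + 7 \left(-39\right)\right) + 254} = \frac{1}{\left(4 - 273\right) + 254} = \frac{1}{-269 + 254} = \frac{1}{-15} = - \frac{1}{15}$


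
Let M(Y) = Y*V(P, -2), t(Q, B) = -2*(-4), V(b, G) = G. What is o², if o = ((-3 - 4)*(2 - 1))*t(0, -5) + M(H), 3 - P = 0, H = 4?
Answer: 4096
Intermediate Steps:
P = 3 (P = 3 - 1*0 = 3 + 0 = 3)
t(Q, B) = 8
M(Y) = -2*Y (M(Y) = Y*(-2) = -2*Y)
o = -64 (o = ((-3 - 4)*(2 - 1))*8 - 2*4 = -7*1*8 - 8 = -7*8 - 8 = -56 - 8 = -64)
o² = (-64)² = 4096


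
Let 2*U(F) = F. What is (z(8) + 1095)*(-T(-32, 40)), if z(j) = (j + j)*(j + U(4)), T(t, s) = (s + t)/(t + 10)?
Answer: 5020/11 ≈ 456.36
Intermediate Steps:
U(F) = F/2
T(t, s) = (s + t)/(10 + t)
z(j) = 2*j*(2 + j) (z(j) = (j + j)*(j + (½)*4) = (2*j)*(j + 2) = (2*j)*(2 + j) = 2*j*(2 + j))
(z(8) + 1095)*(-T(-32, 40)) = (2*8*(2 + 8) + 1095)*(-(40 - 32)/(10 - 32)) = (2*8*10 + 1095)*(-8/(-22)) = (160 + 1095)*(-(-1)*8/22) = 1255*(-1*(-4/11)) = 1255*(4/11) = 5020/11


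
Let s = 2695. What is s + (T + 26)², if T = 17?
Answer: 4544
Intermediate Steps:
s + (T + 26)² = 2695 + (17 + 26)² = 2695 + 43² = 2695 + 1849 = 4544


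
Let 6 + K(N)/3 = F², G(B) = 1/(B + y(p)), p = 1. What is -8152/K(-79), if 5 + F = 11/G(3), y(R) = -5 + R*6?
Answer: -8152/4545 ≈ -1.7936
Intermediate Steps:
y(R) = -5 + 6*R
G(B) = 1/(1 + B) (G(B) = 1/(B + (-5 + 6*1)) = 1/(B + (-5 + 6)) = 1/(B + 1) = 1/(1 + B))
F = 39 (F = -5 + 11/(1/(1 + 3)) = -5 + 11/(1/4) = -5 + 11/(¼) = -5 + 11*4 = -5 + 44 = 39)
K(N) = 4545 (K(N) = -18 + 3*39² = -18 + 3*1521 = -18 + 4563 = 4545)
-8152/K(-79) = -8152/4545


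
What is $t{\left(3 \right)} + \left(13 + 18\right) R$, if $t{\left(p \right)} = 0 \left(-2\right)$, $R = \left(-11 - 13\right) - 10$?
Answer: $-1054$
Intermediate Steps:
$R = -34$ ($R = -24 - 10 = -34$)
$t{\left(p \right)} = 0$
$t{\left(3 \right)} + \left(13 + 18\right) R = 0 + \left(13 + 18\right) \left(-34\right) = 0 + 31 \left(-34\right) = 0 - 1054 = -1054$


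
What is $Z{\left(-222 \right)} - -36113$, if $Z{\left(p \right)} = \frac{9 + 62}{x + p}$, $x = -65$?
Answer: $\frac{10364360}{287} \approx 36113.0$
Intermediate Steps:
$Z{\left(p \right)} = \frac{71}{-65 + p}$ ($Z{\left(p \right)} = \frac{9 + 62}{-65 + p} = \frac{71}{-65 + p}$)
$Z{\left(-222 \right)} - -36113 = \frac{71}{-65 - 222} - -36113 = \frac{71}{-287} + 36113 = 71 \left(- \frac{1}{287}\right) + 36113 = - \frac{71}{287} + 36113 = \frac{10364360}{287}$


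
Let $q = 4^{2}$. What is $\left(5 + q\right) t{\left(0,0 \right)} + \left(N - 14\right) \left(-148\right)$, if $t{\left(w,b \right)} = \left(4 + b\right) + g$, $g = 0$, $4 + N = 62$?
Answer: $-6428$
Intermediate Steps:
$N = 58$ ($N = -4 + 62 = 58$)
$q = 16$
$t{\left(w,b \right)} = 4 + b$ ($t{\left(w,b \right)} = \left(4 + b\right) + 0 = 4 + b$)
$\left(5 + q\right) t{\left(0,0 \right)} + \left(N - 14\right) \left(-148\right) = \left(5 + 16\right) \left(4 + 0\right) + \left(58 - 14\right) \left(-148\right) = 21 \cdot 4 + 44 \left(-148\right) = 84 - 6512 = -6428$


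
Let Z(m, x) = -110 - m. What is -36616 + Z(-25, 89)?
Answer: -36701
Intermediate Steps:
-36616 + Z(-25, 89) = -36616 + (-110 - 1*(-25)) = -36616 + (-110 + 25) = -36616 - 85 = -36701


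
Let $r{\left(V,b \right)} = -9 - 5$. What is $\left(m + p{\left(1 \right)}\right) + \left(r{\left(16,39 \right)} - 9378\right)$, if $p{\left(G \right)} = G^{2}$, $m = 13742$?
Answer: $4351$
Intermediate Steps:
$r{\left(V,b \right)} = -14$
$\left(m + p{\left(1 \right)}\right) + \left(r{\left(16,39 \right)} - 9378\right) = \left(13742 + 1^{2}\right) - 9392 = \left(13742 + 1\right) - 9392 = 13743 - 9392 = 4351$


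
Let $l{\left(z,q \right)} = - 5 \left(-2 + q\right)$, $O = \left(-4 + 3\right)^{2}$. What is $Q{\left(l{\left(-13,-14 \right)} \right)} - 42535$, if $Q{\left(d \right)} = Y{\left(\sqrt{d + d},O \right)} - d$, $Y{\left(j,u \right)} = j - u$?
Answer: $-42616 + 4 \sqrt{10} \approx -42603.0$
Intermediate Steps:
$O = 1$ ($O = \left(-1\right)^{2} = 1$)
$l{\left(z,q \right)} = 10 - 5 q$
$Q{\left(d \right)} = -1 - d + \sqrt{2} \sqrt{d}$ ($Q{\left(d \right)} = \left(\sqrt{d + d} - 1\right) - d = \left(\sqrt{2 d} - 1\right) - d = \left(\sqrt{2} \sqrt{d} - 1\right) - d = \left(-1 + \sqrt{2} \sqrt{d}\right) - d = -1 - d + \sqrt{2} \sqrt{d}$)
$Q{\left(l{\left(-13,-14 \right)} \right)} - 42535 = \left(-1 - \left(10 - -70\right) + \sqrt{2} \sqrt{10 - -70}\right) - 42535 = \left(-1 - \left(10 + 70\right) + \sqrt{2} \sqrt{10 + 70}\right) - 42535 = \left(-1 - 80 + \sqrt{2} \sqrt{80}\right) - 42535 = \left(-1 - 80 + \sqrt{2} \cdot 4 \sqrt{5}\right) - 42535 = \left(-1 - 80 + 4 \sqrt{10}\right) - 42535 = \left(-81 + 4 \sqrt{10}\right) - 42535 = -42616 + 4 \sqrt{10}$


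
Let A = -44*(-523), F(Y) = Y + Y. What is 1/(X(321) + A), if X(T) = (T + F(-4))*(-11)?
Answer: 1/19569 ≈ 5.1101e-5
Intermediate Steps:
F(Y) = 2*Y
X(T) = 88 - 11*T (X(T) = (T + 2*(-4))*(-11) = (T - 8)*(-11) = (-8 + T)*(-11) = 88 - 11*T)
A = 23012
1/(X(321) + A) = 1/((88 - 11*321) + 23012) = 1/((88 - 3531) + 23012) = 1/(-3443 + 23012) = 1/19569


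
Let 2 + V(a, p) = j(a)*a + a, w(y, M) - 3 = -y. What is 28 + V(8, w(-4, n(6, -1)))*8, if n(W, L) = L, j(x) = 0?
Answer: 76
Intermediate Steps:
w(y, M) = 3 - y
V(a, p) = -2 + a (V(a, p) = -2 + (0*a + a) = -2 + (0 + a) = -2 + a)
28 + V(8, w(-4, n(6, -1)))*8 = 28 + (-2 + 8)*8 = 28 + 6*8 = 28 + 48 = 76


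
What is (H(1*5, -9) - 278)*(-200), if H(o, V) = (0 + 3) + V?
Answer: 56800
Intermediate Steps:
H(o, V) = 3 + V
(H(1*5, -9) - 278)*(-200) = ((3 - 9) - 278)*(-200) = (-6 - 278)*(-200) = -284*(-200) = 56800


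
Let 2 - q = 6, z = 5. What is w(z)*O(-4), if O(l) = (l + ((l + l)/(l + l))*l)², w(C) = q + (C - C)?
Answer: -256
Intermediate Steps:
q = -4 (q = 2 - 1*6 = 2 - 6 = -4)
w(C) = -4 (w(C) = -4 + (C - C) = -4 + 0 = -4)
O(l) = 4*l² (O(l) = (l + ((2*l)/((2*l)))*l)² = (l + ((2*l)*(1/(2*l)))*l)² = (l + 1*l)² = (l + l)² = (2*l)² = 4*l²)
w(z)*O(-4) = -16*(-4)² = -16*16 = -4*64 = -256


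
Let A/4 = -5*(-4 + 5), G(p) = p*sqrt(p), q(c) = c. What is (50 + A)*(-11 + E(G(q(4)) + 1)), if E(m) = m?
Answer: -60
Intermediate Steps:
G(p) = p**(3/2)
A = -20 (A = 4*(-5*(-4 + 5)) = 4*(-5*1) = 4*(-5) = -20)
(50 + A)*(-11 + E(G(q(4)) + 1)) = (50 - 20)*(-11 + (4**(3/2) + 1)) = 30*(-11 + (8 + 1)) = 30*(-11 + 9) = 30*(-2) = -60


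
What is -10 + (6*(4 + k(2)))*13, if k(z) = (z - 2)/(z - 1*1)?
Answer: 302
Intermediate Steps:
k(z) = (-2 + z)/(-1 + z) (k(z) = (-2 + z)/(z - 1) = (-2 + z)/(-1 + z))
-10 + (6*(4 + k(2)))*13 = -10 + (6*(4 + (-2 + 2)/(-1 + 2)))*13 = -10 + (6*(4 + 0/1))*13 = -10 + (6*(4 + 1*0))*13 = -10 + (6*(4 + 0))*13 = -10 + (6*4)*13 = -10 + 24*13 = -10 + 312 = 302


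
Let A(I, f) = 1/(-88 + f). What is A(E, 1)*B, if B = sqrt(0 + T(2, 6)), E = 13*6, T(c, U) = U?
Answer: -sqrt(6)/87 ≈ -0.028155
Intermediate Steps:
E = 78
B = sqrt(6) (B = sqrt(0 + 6) = sqrt(6) ≈ 2.4495)
A(E, 1)*B = sqrt(6)/(-88 + 1) = sqrt(6)/(-87) = -sqrt(6)/87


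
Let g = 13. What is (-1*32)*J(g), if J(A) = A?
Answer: -416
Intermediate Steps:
(-1*32)*J(g) = -1*32*13 = -32*13 = -416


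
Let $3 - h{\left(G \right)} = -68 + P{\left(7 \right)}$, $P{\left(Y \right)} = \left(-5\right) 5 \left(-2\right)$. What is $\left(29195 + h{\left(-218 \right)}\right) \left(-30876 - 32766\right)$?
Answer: $-1859364672$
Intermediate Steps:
$P{\left(Y \right)} = 50$ ($P{\left(Y \right)} = \left(-25\right) \left(-2\right) = 50$)
$h{\left(G \right)} = 21$ ($h{\left(G \right)} = 3 - \left(-68 + 50\right) = 3 - -18 = 3 + 18 = 21$)
$\left(29195 + h{\left(-218 \right)}\right) \left(-30876 - 32766\right) = \left(29195 + 21\right) \left(-30876 - 32766\right) = 29216 \left(-30876 - 32766\right) = 29216 \left(-63642\right) = -1859364672$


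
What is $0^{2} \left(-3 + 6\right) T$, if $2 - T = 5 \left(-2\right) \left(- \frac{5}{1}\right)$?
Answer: $0$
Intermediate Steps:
$T = -48$ ($T = 2 - 5 \left(-2\right) \left(- \frac{5}{1}\right) = 2 - - 10 \left(\left(-5\right) 1\right) = 2 - \left(-10\right) \left(-5\right) = 2 - 50 = -48$)
$0^{2} \left(-3 + 6\right) T = 0^{2} \left(-3 + 6\right) \left(-48\right) = 0 \cdot 3 \left(-48\right) = 0 \left(-48\right) = 0$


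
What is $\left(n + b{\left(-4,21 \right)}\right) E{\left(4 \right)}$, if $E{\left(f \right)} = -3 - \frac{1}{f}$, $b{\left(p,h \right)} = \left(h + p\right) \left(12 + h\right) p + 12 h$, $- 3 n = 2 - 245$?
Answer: $\frac{24843}{4} \approx 6210.8$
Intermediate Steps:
$n = 81$ ($n = - \frac{2 - 245}{3} = \left(- \frac{1}{3}\right) \left(-243\right) = 81$)
$b{\left(p,h \right)} = 12 h + p \left(12 + h\right) \left(h + p\right)$ ($b{\left(p,h \right)} = \left(12 + h\right) \left(h + p\right) p + 12 h = p \left(12 + h\right) \left(h + p\right) + 12 h = 12 h + p \left(12 + h\right) \left(h + p\right)$)
$\left(n + b{\left(-4,21 \right)}\right) E{\left(4 \right)} = \left(81 + \left(12 \cdot 21 + 12 \left(-4\right)^{2} + 21 \left(-4\right)^{2} - 4 \cdot 21^{2} + 12 \cdot 21 \left(-4\right)\right)\right) \left(-3 - \frac{1}{4}\right) = \left(81 + \left(252 + 12 \cdot 16 + 21 \cdot 16 - 1764 - 1008\right)\right) \left(-3 - \frac{1}{4}\right) = \left(81 + \left(252 + 192 + 336 - 1764 - 1008\right)\right) \left(-3 - \frac{1}{4}\right) = \left(81 - 1992\right) \left(- \frac{13}{4}\right) = \left(-1911\right) \left(- \frac{13}{4}\right) = \frac{24843}{4}$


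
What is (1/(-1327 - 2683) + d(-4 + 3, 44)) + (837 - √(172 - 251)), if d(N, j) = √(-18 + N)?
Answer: 3356369/4010 + I*√19 - I*√79 ≈ 837.0 - 4.5293*I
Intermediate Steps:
(1/(-1327 - 2683) + d(-4 + 3, 44)) + (837 - √(172 - 251)) = (1/(-1327 - 2683) + √(-18 + (-4 + 3))) + (837 - √(172 - 251)) = (1/(-4010) + √(-18 - 1)) + (837 - √(-79)) = (-1/4010 + √(-19)) + (837 - I*√79) = (-1/4010 + I*√19) + (837 - I*√79) = 3356369/4010 + I*√19 - I*√79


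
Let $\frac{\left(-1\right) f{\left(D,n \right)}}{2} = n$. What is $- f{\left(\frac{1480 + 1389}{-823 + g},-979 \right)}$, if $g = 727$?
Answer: $-1958$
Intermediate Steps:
$f{\left(D,n \right)} = - 2 n$
$- f{\left(\frac{1480 + 1389}{-823 + g},-979 \right)} = - \left(-2\right) \left(-979\right) = \left(-1\right) 1958 = -1958$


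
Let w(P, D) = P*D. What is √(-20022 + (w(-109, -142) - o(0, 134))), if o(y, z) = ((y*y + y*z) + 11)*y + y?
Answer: 8*I*√71 ≈ 67.409*I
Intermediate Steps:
w(P, D) = D*P
o(y, z) = y + y*(11 + y² + y*z) (o(y, z) = ((y² + y*z) + 11)*y + y = (11 + y² + y*z)*y + y = y*(11 + y² + y*z) + y = y + y*(11 + y² + y*z))
√(-20022 + (w(-109, -142) - o(0, 134))) = √(-20022 + (-142*(-109) - 0*(12 + 0² + 0*134))) = √(-20022 + (15478 - 0*(12 + 0 + 0))) = √(-20022 + (15478 - 0*12)) = √(-20022 + (15478 - 1*0)) = √(-20022 + (15478 + 0)) = √(-20022 + 15478) = √(-4544) = 8*I*√71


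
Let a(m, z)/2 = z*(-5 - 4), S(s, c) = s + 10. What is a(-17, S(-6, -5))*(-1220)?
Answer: 87840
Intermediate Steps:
S(s, c) = 10 + s
a(m, z) = -18*z (a(m, z) = 2*(z*(-5 - 4)) = 2*(z*(-9)) = 2*(-9*z) = -18*z)
a(-17, S(-6, -5))*(-1220) = -18*(10 - 6)*(-1220) = -18*4*(-1220) = -72*(-1220) = 87840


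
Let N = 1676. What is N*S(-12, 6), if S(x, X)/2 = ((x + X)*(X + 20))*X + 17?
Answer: -3080488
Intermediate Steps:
S(x, X) = 34 + 2*X*(20 + X)*(X + x) (S(x, X) = 2*(((x + X)*(X + 20))*X + 17) = 2*(((X + x)*(20 + X))*X + 17) = 2*(((20 + X)*(X + x))*X + 17) = 2*(X*(20 + X)*(X + x) + 17) = 2*(17 + X*(20 + X)*(X + x)) = 34 + 2*X*(20 + X)*(X + x))
N*S(-12, 6) = 1676*(34 + 2*6**3 + 40*6**2 + 2*(-12)*6**2 + 40*6*(-12)) = 1676*(34 + 2*216 + 40*36 + 2*(-12)*36 - 2880) = 1676*(34 + 432 + 1440 - 864 - 2880) = 1676*(-1838) = -3080488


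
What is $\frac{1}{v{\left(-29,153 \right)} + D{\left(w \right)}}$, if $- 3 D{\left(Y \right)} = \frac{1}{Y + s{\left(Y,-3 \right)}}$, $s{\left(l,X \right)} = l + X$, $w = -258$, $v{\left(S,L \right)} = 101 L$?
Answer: $\frac{1557}{24060322} \approx 6.4712 \cdot 10^{-5}$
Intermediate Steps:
$s{\left(l,X \right)} = X + l$
$D{\left(Y \right)} = - \frac{1}{3 \left(-3 + 2 Y\right)}$ ($D{\left(Y \right)} = - \frac{1}{3 \left(Y + \left(-3 + Y\right)\right)} = - \frac{1}{3 \left(-3 + 2 Y\right)}$)
$\frac{1}{v{\left(-29,153 \right)} + D{\left(w \right)}} = \frac{1}{101 \cdot 153 - \frac{1}{-9 + 6 \left(-258\right)}} = \frac{1}{15453 - \frac{1}{-9 - 1548}} = \frac{1}{15453 - \frac{1}{-1557}} = \frac{1}{15453 - - \frac{1}{1557}} = \frac{1}{15453 + \frac{1}{1557}} = \frac{1}{\frac{24060322}{1557}} = \frac{1557}{24060322}$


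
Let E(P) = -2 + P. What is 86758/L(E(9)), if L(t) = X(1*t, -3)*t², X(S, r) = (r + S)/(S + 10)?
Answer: 105349/14 ≈ 7524.9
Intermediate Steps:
X(S, r) = (S + r)/(10 + S)
L(t) = t²*(-3 + t)/(10 + t) (L(t) = ((1*t - 3)/(10 + 1*t))*t² = ((t - 3)/(10 + t))*t² = ((-3 + t)/(10 + t))*t² = t²*(-3 + t)/(10 + t))
86758/L(E(9)) = 86758/(((-2 + 9)²*(-3 + (-2 + 9))/(10 + (-2 + 9)))) = 86758/((7²*(-3 + 7)/(10 + 7))) = 86758/((49*4/17)) = 86758/((49*(1/17)*4)) = 86758/(196/17) = 86758*(17/196) = 105349/14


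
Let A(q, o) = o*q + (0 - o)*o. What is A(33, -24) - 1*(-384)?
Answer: -984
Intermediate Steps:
A(q, o) = -o**2 + o*q (A(q, o) = o*q + (-o)*o = o*q - o**2 = -o**2 + o*q)
A(33, -24) - 1*(-384) = -24*(33 - 1*(-24)) - 1*(-384) = -24*(33 + 24) + 384 = -24*57 + 384 = -1368 + 384 = -984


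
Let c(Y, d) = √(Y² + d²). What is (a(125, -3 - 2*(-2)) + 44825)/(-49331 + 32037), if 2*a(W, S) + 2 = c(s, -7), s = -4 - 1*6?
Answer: -22412/8647 - √149/34588 ≈ -2.5922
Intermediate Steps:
s = -10 (s = -4 - 6 = -10)
a(W, S) = -1 + √149/2 (a(W, S) = -1 + √((-10)² + (-7)²)/2 = -1 + √(100 + 49)/2 = -1 + √149/2)
(a(125, -3 - 2*(-2)) + 44825)/(-49331 + 32037) = ((-1 + √149/2) + 44825)/(-49331 + 32037) = (44824 + √149/2)/(-17294) = (44824 + √149/2)*(-1/17294) = -22412/8647 - √149/34588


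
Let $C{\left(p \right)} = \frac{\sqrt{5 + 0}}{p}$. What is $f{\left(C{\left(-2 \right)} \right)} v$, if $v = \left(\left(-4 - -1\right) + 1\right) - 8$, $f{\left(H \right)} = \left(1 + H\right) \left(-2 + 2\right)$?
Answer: $0$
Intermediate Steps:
$C{\left(p \right)} = \frac{\sqrt{5}}{p}$
$f{\left(H \right)} = 0$ ($f{\left(H \right)} = \left(1 + H\right) 0 = 0$)
$v = -10$ ($v = \left(\left(-4 + 1\right) + 1\right) - 8 = \left(-3 + 1\right) - 8 = -2 - 8 = -10$)
$f{\left(C{\left(-2 \right)} \right)} v = 0 \left(-10\right) = 0$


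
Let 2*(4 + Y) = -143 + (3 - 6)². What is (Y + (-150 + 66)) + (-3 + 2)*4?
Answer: -159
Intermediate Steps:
Y = -71 (Y = -4 + (-143 + (3 - 6)²)/2 = -4 + (-143 + (-3)²)/2 = -4 + (-143 + 9)/2 = -4 + (½)*(-134) = -4 - 67 = -71)
(Y + (-150 + 66)) + (-3 + 2)*4 = (-71 + (-150 + 66)) + (-3 + 2)*4 = (-71 - 84) - 1*4 = -155 - 4 = -159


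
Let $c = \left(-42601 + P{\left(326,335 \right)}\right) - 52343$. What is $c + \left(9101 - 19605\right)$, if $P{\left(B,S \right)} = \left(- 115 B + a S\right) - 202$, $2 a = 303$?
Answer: $- \frac{184775}{2} \approx -92388.0$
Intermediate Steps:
$a = \frac{303}{2}$ ($a = \frac{1}{2} \cdot 303 = \frac{303}{2} \approx 151.5$)
$P{\left(B,S \right)} = -202 - 115 B + \frac{303 S}{2}$ ($P{\left(B,S \right)} = \left(- 115 B + \frac{303 S}{2}\right) - 202 = -202 - 115 B + \frac{303 S}{2}$)
$c = - \frac{163767}{2}$ ($c = \left(-42601 - - \frac{26121}{2}\right) - 52343 = \left(-42601 + \frac{26121}{2}\right) - 52343 = - \frac{59081}{2} - 52343 = - \frac{163767}{2} \approx -81884.0$)
$c + \left(9101 - 19605\right) = - \frac{163767}{2} + \left(9101 - 19605\right) = - \frac{163767}{2} - 10504 = - \frac{184775}{2}$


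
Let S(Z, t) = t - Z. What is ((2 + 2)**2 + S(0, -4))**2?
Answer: 144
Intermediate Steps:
((2 + 2)**2 + S(0, -4))**2 = ((2 + 2)**2 + (-4 - 1*0))**2 = (4**2 + (-4 + 0))**2 = (16 - 4)**2 = 12**2 = 144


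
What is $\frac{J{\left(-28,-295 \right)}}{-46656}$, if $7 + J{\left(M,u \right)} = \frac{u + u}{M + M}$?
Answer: $- \frac{11}{145152} \approx -7.5783 \cdot 10^{-5}$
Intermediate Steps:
$J{\left(M,u \right)} = -7 + \frac{u}{M}$ ($J{\left(M,u \right)} = -7 + \frac{u + u}{M + M} = -7 + \frac{2 u}{2 M} = -7 + 2 u \frac{1}{2 M} = -7 + \frac{u}{M}$)
$\frac{J{\left(-28,-295 \right)}}{-46656} = \frac{-7 - \frac{295}{-28}}{-46656} = \left(-7 - - \frac{295}{28}\right) \left(- \frac{1}{46656}\right) = \left(-7 + \frac{295}{28}\right) \left(- \frac{1}{46656}\right) = \frac{99}{28} \left(- \frac{1}{46656}\right) = - \frac{11}{145152}$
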